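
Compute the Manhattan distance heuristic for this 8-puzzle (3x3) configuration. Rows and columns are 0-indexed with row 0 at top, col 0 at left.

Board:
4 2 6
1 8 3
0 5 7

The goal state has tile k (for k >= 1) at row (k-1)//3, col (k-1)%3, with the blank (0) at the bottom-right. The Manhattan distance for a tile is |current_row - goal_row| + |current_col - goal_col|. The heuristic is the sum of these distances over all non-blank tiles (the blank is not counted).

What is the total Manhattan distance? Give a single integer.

Tile 4: (0,0)->(1,0) = 1
Tile 2: (0,1)->(0,1) = 0
Tile 6: (0,2)->(1,2) = 1
Tile 1: (1,0)->(0,0) = 1
Tile 8: (1,1)->(2,1) = 1
Tile 3: (1,2)->(0,2) = 1
Tile 5: (2,1)->(1,1) = 1
Tile 7: (2,2)->(2,0) = 2
Sum: 1 + 0 + 1 + 1 + 1 + 1 + 1 + 2 = 8

Answer: 8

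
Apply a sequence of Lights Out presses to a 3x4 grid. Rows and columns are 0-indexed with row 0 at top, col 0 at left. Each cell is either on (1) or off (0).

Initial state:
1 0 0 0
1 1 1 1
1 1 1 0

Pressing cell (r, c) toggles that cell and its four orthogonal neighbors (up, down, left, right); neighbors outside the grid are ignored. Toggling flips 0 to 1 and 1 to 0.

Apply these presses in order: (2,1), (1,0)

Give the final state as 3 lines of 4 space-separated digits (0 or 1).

After press 1 at (2,1):
1 0 0 0
1 0 1 1
0 0 0 0

After press 2 at (1,0):
0 0 0 0
0 1 1 1
1 0 0 0

Answer: 0 0 0 0
0 1 1 1
1 0 0 0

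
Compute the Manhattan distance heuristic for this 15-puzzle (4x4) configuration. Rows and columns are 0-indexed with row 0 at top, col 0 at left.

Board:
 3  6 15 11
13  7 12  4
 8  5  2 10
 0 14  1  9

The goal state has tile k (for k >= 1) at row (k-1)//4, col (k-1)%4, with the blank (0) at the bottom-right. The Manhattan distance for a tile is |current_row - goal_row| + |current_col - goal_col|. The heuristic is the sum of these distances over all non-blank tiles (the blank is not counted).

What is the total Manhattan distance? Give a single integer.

Answer: 35

Derivation:
Tile 3: at (0,0), goal (0,2), distance |0-0|+|0-2| = 2
Tile 6: at (0,1), goal (1,1), distance |0-1|+|1-1| = 1
Tile 15: at (0,2), goal (3,2), distance |0-3|+|2-2| = 3
Tile 11: at (0,3), goal (2,2), distance |0-2|+|3-2| = 3
Tile 13: at (1,0), goal (3,0), distance |1-3|+|0-0| = 2
Tile 7: at (1,1), goal (1,2), distance |1-1|+|1-2| = 1
Tile 12: at (1,2), goal (2,3), distance |1-2|+|2-3| = 2
Tile 4: at (1,3), goal (0,3), distance |1-0|+|3-3| = 1
Tile 8: at (2,0), goal (1,3), distance |2-1|+|0-3| = 4
Tile 5: at (2,1), goal (1,0), distance |2-1|+|1-0| = 2
Tile 2: at (2,2), goal (0,1), distance |2-0|+|2-1| = 3
Tile 10: at (2,3), goal (2,1), distance |2-2|+|3-1| = 2
Tile 14: at (3,1), goal (3,1), distance |3-3|+|1-1| = 0
Tile 1: at (3,2), goal (0,0), distance |3-0|+|2-0| = 5
Tile 9: at (3,3), goal (2,0), distance |3-2|+|3-0| = 4
Sum: 2 + 1 + 3 + 3 + 2 + 1 + 2 + 1 + 4 + 2 + 3 + 2 + 0 + 5 + 4 = 35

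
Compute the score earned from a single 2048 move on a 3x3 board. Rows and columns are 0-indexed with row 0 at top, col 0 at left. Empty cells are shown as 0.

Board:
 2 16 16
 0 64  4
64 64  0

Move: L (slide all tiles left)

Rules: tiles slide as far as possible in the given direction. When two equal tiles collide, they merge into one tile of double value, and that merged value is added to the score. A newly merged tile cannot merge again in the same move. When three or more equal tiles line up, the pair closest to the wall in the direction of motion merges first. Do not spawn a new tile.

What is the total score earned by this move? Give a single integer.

Answer: 160

Derivation:
Slide left:
row 0: [2, 16, 16] -> [2, 32, 0]  score +32 (running 32)
row 1: [0, 64, 4] -> [64, 4, 0]  score +0 (running 32)
row 2: [64, 64, 0] -> [128, 0, 0]  score +128 (running 160)
Board after move:
  2  32   0
 64   4   0
128   0   0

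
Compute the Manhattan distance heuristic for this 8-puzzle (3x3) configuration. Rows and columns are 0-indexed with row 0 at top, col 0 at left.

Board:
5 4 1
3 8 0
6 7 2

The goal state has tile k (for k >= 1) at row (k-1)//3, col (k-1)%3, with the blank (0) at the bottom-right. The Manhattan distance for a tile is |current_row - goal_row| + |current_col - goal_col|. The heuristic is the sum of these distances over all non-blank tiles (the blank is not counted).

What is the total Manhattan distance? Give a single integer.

Tile 5: (0,0)->(1,1) = 2
Tile 4: (0,1)->(1,0) = 2
Tile 1: (0,2)->(0,0) = 2
Tile 3: (1,0)->(0,2) = 3
Tile 8: (1,1)->(2,1) = 1
Tile 6: (2,0)->(1,2) = 3
Tile 7: (2,1)->(2,0) = 1
Tile 2: (2,2)->(0,1) = 3
Sum: 2 + 2 + 2 + 3 + 1 + 3 + 1 + 3 = 17

Answer: 17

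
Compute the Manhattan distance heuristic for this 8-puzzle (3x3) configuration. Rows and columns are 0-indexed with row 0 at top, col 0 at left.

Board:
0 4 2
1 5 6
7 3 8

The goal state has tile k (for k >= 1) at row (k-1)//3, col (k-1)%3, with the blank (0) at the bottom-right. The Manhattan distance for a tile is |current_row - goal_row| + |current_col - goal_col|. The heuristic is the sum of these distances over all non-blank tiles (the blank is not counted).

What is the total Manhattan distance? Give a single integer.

Tile 4: at (0,1), goal (1,0), distance |0-1|+|1-0| = 2
Tile 2: at (0,2), goal (0,1), distance |0-0|+|2-1| = 1
Tile 1: at (1,0), goal (0,0), distance |1-0|+|0-0| = 1
Tile 5: at (1,1), goal (1,1), distance |1-1|+|1-1| = 0
Tile 6: at (1,2), goal (1,2), distance |1-1|+|2-2| = 0
Tile 7: at (2,0), goal (2,0), distance |2-2|+|0-0| = 0
Tile 3: at (2,1), goal (0,2), distance |2-0|+|1-2| = 3
Tile 8: at (2,2), goal (2,1), distance |2-2|+|2-1| = 1
Sum: 2 + 1 + 1 + 0 + 0 + 0 + 3 + 1 = 8

Answer: 8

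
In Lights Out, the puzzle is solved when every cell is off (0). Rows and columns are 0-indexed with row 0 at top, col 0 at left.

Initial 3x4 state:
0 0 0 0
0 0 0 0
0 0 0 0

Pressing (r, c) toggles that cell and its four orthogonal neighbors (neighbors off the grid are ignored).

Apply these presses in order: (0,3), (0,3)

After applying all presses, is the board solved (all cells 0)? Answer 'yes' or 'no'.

Answer: yes

Derivation:
After press 1 at (0,3):
0 0 1 1
0 0 0 1
0 0 0 0

After press 2 at (0,3):
0 0 0 0
0 0 0 0
0 0 0 0

Lights still on: 0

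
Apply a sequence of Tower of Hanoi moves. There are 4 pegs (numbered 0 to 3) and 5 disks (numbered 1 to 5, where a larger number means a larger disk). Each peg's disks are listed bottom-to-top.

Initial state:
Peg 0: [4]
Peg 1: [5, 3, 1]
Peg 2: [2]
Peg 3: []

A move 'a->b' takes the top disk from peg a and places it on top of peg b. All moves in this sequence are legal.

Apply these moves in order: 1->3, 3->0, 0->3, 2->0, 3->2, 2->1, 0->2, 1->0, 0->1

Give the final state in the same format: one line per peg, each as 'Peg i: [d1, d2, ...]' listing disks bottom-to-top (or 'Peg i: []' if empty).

Answer: Peg 0: [4]
Peg 1: [5, 3, 1]
Peg 2: [2]
Peg 3: []

Derivation:
After move 1 (1->3):
Peg 0: [4]
Peg 1: [5, 3]
Peg 2: [2]
Peg 3: [1]

After move 2 (3->0):
Peg 0: [4, 1]
Peg 1: [5, 3]
Peg 2: [2]
Peg 3: []

After move 3 (0->3):
Peg 0: [4]
Peg 1: [5, 3]
Peg 2: [2]
Peg 3: [1]

After move 4 (2->0):
Peg 0: [4, 2]
Peg 1: [5, 3]
Peg 2: []
Peg 3: [1]

After move 5 (3->2):
Peg 0: [4, 2]
Peg 1: [5, 3]
Peg 2: [1]
Peg 3: []

After move 6 (2->1):
Peg 0: [4, 2]
Peg 1: [5, 3, 1]
Peg 2: []
Peg 3: []

After move 7 (0->2):
Peg 0: [4]
Peg 1: [5, 3, 1]
Peg 2: [2]
Peg 3: []

After move 8 (1->0):
Peg 0: [4, 1]
Peg 1: [5, 3]
Peg 2: [2]
Peg 3: []

After move 9 (0->1):
Peg 0: [4]
Peg 1: [5, 3, 1]
Peg 2: [2]
Peg 3: []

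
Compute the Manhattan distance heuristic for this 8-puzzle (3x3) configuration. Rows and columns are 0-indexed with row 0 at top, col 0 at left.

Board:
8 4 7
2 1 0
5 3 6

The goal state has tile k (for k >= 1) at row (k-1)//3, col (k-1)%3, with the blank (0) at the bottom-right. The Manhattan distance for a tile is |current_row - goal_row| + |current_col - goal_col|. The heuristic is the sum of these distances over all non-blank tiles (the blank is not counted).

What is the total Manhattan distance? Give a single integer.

Tile 8: (0,0)->(2,1) = 3
Tile 4: (0,1)->(1,0) = 2
Tile 7: (0,2)->(2,0) = 4
Tile 2: (1,0)->(0,1) = 2
Tile 1: (1,1)->(0,0) = 2
Tile 5: (2,0)->(1,1) = 2
Tile 3: (2,1)->(0,2) = 3
Tile 6: (2,2)->(1,2) = 1
Sum: 3 + 2 + 4 + 2 + 2 + 2 + 3 + 1 = 19

Answer: 19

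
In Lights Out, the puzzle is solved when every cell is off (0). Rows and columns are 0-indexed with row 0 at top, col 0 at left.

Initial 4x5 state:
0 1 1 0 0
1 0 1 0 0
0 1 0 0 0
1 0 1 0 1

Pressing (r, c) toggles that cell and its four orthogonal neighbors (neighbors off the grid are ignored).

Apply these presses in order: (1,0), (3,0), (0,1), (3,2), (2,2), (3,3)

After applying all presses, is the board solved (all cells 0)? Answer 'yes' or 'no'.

After press 1 at (1,0):
1 1 1 0 0
0 1 1 0 0
1 1 0 0 0
1 0 1 0 1

After press 2 at (3,0):
1 1 1 0 0
0 1 1 0 0
0 1 0 0 0
0 1 1 0 1

After press 3 at (0,1):
0 0 0 0 0
0 0 1 0 0
0 1 0 0 0
0 1 1 0 1

After press 4 at (3,2):
0 0 0 0 0
0 0 1 0 0
0 1 1 0 0
0 0 0 1 1

After press 5 at (2,2):
0 0 0 0 0
0 0 0 0 0
0 0 0 1 0
0 0 1 1 1

After press 6 at (3,3):
0 0 0 0 0
0 0 0 0 0
0 0 0 0 0
0 0 0 0 0

Lights still on: 0

Answer: yes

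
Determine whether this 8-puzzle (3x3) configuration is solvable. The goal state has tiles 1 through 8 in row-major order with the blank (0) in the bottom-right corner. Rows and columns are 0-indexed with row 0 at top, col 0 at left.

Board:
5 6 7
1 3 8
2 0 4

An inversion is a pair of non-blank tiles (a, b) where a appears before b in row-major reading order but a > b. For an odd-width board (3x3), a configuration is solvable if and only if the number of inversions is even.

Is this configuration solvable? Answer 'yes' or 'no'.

Answer: no

Derivation:
Inversions (pairs i<j in row-major order where tile[i] > tile[j] > 0): 15
15 is odd, so the puzzle is not solvable.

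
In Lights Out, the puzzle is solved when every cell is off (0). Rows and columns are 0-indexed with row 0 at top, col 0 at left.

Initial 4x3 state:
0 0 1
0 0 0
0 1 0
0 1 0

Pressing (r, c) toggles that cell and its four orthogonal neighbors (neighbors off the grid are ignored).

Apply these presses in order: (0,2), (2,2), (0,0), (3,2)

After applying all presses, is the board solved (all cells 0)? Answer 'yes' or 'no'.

Answer: no

Derivation:
After press 1 at (0,2):
0 1 0
0 0 1
0 1 0
0 1 0

After press 2 at (2,2):
0 1 0
0 0 0
0 0 1
0 1 1

After press 3 at (0,0):
1 0 0
1 0 0
0 0 1
0 1 1

After press 4 at (3,2):
1 0 0
1 0 0
0 0 0
0 0 0

Lights still on: 2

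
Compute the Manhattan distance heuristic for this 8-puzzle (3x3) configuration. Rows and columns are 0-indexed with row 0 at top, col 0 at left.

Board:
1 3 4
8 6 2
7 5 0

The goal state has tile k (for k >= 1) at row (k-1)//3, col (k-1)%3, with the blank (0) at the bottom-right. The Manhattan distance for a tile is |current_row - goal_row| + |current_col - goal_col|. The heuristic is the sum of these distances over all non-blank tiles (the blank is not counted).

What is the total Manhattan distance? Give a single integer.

Tile 1: at (0,0), goal (0,0), distance |0-0|+|0-0| = 0
Tile 3: at (0,1), goal (0,2), distance |0-0|+|1-2| = 1
Tile 4: at (0,2), goal (1,0), distance |0-1|+|2-0| = 3
Tile 8: at (1,0), goal (2,1), distance |1-2|+|0-1| = 2
Tile 6: at (1,1), goal (1,2), distance |1-1|+|1-2| = 1
Tile 2: at (1,2), goal (0,1), distance |1-0|+|2-1| = 2
Tile 7: at (2,0), goal (2,0), distance |2-2|+|0-0| = 0
Tile 5: at (2,1), goal (1,1), distance |2-1|+|1-1| = 1
Sum: 0 + 1 + 3 + 2 + 1 + 2 + 0 + 1 = 10

Answer: 10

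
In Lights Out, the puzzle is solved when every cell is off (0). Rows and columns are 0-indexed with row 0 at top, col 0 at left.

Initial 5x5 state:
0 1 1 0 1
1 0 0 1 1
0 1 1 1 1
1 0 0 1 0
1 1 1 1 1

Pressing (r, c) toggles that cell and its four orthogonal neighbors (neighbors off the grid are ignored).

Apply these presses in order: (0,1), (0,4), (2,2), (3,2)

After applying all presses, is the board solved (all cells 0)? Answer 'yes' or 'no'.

Answer: no

Derivation:
After press 1 at (0,1):
1 0 0 0 1
1 1 0 1 1
0 1 1 1 1
1 0 0 1 0
1 1 1 1 1

After press 2 at (0,4):
1 0 0 1 0
1 1 0 1 0
0 1 1 1 1
1 0 0 1 0
1 1 1 1 1

After press 3 at (2,2):
1 0 0 1 0
1 1 1 1 0
0 0 0 0 1
1 0 1 1 0
1 1 1 1 1

After press 4 at (3,2):
1 0 0 1 0
1 1 1 1 0
0 0 1 0 1
1 1 0 0 0
1 1 0 1 1

Lights still on: 14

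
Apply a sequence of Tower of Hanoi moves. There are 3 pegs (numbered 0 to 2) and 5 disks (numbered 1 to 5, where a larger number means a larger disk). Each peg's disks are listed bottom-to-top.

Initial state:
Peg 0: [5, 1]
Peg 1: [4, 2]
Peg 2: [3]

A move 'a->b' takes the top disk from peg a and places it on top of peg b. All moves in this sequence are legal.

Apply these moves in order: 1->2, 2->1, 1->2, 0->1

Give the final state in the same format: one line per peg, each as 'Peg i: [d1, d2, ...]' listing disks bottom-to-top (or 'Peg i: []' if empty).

After move 1 (1->2):
Peg 0: [5, 1]
Peg 1: [4]
Peg 2: [3, 2]

After move 2 (2->1):
Peg 0: [5, 1]
Peg 1: [4, 2]
Peg 2: [3]

After move 3 (1->2):
Peg 0: [5, 1]
Peg 1: [4]
Peg 2: [3, 2]

After move 4 (0->1):
Peg 0: [5]
Peg 1: [4, 1]
Peg 2: [3, 2]

Answer: Peg 0: [5]
Peg 1: [4, 1]
Peg 2: [3, 2]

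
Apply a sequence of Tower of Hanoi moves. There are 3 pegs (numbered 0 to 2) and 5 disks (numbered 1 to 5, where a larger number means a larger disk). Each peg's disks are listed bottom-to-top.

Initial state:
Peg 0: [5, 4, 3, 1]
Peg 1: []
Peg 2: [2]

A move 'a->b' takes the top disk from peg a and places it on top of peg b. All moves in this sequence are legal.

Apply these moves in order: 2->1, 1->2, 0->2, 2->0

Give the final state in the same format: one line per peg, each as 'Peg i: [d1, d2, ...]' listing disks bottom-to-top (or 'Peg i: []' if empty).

After move 1 (2->1):
Peg 0: [5, 4, 3, 1]
Peg 1: [2]
Peg 2: []

After move 2 (1->2):
Peg 0: [5, 4, 3, 1]
Peg 1: []
Peg 2: [2]

After move 3 (0->2):
Peg 0: [5, 4, 3]
Peg 1: []
Peg 2: [2, 1]

After move 4 (2->0):
Peg 0: [5, 4, 3, 1]
Peg 1: []
Peg 2: [2]

Answer: Peg 0: [5, 4, 3, 1]
Peg 1: []
Peg 2: [2]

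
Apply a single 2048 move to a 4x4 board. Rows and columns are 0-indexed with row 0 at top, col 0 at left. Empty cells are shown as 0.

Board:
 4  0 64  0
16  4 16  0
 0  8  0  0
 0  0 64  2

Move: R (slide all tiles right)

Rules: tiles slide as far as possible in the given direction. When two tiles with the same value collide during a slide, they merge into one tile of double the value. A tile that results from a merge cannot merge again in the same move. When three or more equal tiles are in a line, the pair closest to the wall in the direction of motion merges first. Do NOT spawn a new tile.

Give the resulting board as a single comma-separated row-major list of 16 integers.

Slide right:
row 0: [4, 0, 64, 0] -> [0, 0, 4, 64]
row 1: [16, 4, 16, 0] -> [0, 16, 4, 16]
row 2: [0, 8, 0, 0] -> [0, 0, 0, 8]
row 3: [0, 0, 64, 2] -> [0, 0, 64, 2]

Answer: 0, 0, 4, 64, 0, 16, 4, 16, 0, 0, 0, 8, 0, 0, 64, 2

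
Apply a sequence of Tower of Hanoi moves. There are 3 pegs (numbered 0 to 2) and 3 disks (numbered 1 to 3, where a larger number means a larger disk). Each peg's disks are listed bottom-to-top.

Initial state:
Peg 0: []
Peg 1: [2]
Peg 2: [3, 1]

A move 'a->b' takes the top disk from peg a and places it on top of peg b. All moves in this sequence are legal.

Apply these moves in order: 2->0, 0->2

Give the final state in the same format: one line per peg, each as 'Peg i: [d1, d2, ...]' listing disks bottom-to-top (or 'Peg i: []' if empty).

After move 1 (2->0):
Peg 0: [1]
Peg 1: [2]
Peg 2: [3]

After move 2 (0->2):
Peg 0: []
Peg 1: [2]
Peg 2: [3, 1]

Answer: Peg 0: []
Peg 1: [2]
Peg 2: [3, 1]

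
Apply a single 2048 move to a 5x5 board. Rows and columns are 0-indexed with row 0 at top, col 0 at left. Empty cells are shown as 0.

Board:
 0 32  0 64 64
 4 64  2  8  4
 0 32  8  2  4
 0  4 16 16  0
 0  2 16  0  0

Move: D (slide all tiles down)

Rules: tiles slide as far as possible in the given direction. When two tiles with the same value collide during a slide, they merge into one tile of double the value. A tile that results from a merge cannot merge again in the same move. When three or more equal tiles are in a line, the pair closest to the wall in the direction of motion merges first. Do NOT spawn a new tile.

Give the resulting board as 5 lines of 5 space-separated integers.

Slide down:
col 0: [0, 4, 0, 0, 0] -> [0, 0, 0, 0, 4]
col 1: [32, 64, 32, 4, 2] -> [32, 64, 32, 4, 2]
col 2: [0, 2, 8, 16, 16] -> [0, 0, 2, 8, 32]
col 3: [64, 8, 2, 16, 0] -> [0, 64, 8, 2, 16]
col 4: [64, 4, 4, 0, 0] -> [0, 0, 0, 64, 8]

Answer:  0 32  0  0  0
 0 64  0 64  0
 0 32  2  8  0
 0  4  8  2 64
 4  2 32 16  8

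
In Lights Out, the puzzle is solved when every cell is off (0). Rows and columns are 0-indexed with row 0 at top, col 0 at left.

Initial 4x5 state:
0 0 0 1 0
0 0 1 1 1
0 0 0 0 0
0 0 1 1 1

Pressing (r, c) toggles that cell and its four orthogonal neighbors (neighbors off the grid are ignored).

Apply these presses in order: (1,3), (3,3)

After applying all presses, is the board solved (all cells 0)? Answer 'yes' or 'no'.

Answer: yes

Derivation:
After press 1 at (1,3):
0 0 0 0 0
0 0 0 0 0
0 0 0 1 0
0 0 1 1 1

After press 2 at (3,3):
0 0 0 0 0
0 0 0 0 0
0 0 0 0 0
0 0 0 0 0

Lights still on: 0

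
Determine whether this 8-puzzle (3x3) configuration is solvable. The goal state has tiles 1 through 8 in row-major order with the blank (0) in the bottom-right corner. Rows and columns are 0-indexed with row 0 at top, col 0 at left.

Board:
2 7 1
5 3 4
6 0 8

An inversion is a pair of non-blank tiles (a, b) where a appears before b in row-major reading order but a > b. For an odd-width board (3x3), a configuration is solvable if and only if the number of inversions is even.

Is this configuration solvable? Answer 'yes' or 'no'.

Answer: yes

Derivation:
Inversions (pairs i<j in row-major order where tile[i] > tile[j] > 0): 8
8 is even, so the puzzle is solvable.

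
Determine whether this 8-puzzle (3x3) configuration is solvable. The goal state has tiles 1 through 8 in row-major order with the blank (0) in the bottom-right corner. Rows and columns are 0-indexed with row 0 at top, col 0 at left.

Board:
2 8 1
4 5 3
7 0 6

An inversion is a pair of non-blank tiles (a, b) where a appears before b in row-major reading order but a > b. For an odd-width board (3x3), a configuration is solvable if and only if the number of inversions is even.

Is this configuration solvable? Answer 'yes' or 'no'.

Inversions (pairs i<j in row-major order where tile[i] > tile[j] > 0): 10
10 is even, so the puzzle is solvable.

Answer: yes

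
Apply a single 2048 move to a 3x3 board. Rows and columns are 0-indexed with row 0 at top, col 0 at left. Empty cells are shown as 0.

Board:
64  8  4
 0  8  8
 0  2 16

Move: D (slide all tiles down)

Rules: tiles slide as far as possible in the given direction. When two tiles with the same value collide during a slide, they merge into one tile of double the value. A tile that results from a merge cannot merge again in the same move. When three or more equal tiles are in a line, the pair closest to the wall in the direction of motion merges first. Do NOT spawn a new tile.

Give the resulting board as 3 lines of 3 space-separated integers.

Slide down:
col 0: [64, 0, 0] -> [0, 0, 64]
col 1: [8, 8, 2] -> [0, 16, 2]
col 2: [4, 8, 16] -> [4, 8, 16]

Answer:  0  0  4
 0 16  8
64  2 16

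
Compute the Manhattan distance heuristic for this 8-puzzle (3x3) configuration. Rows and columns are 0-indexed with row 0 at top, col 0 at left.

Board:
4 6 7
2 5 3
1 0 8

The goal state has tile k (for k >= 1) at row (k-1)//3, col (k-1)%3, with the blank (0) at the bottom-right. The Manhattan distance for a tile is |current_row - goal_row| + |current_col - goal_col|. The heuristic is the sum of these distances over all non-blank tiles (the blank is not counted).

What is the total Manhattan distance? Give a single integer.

Answer: 13

Derivation:
Tile 4: at (0,0), goal (1,0), distance |0-1|+|0-0| = 1
Tile 6: at (0,1), goal (1,2), distance |0-1|+|1-2| = 2
Tile 7: at (0,2), goal (2,0), distance |0-2|+|2-0| = 4
Tile 2: at (1,0), goal (0,1), distance |1-0|+|0-1| = 2
Tile 5: at (1,1), goal (1,1), distance |1-1|+|1-1| = 0
Tile 3: at (1,2), goal (0,2), distance |1-0|+|2-2| = 1
Tile 1: at (2,0), goal (0,0), distance |2-0|+|0-0| = 2
Tile 8: at (2,2), goal (2,1), distance |2-2|+|2-1| = 1
Sum: 1 + 2 + 4 + 2 + 0 + 1 + 2 + 1 = 13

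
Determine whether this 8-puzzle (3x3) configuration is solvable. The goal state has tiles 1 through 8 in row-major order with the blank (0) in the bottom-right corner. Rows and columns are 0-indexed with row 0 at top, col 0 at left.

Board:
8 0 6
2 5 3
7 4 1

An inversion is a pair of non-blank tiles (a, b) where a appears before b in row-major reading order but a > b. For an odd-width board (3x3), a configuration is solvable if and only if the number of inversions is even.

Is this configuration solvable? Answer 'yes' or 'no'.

Answer: yes

Derivation:
Inversions (pairs i<j in row-major order where tile[i] > tile[j] > 0): 20
20 is even, so the puzzle is solvable.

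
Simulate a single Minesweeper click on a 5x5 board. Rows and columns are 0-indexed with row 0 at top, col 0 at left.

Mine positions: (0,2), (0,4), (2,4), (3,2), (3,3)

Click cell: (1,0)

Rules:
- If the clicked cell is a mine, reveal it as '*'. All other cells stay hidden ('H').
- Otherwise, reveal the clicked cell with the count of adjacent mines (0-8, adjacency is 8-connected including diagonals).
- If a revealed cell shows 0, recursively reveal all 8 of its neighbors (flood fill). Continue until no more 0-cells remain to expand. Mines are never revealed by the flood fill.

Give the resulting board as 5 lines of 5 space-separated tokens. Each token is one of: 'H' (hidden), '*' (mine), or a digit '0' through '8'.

0 1 H H H
0 1 H H H
0 1 H H H
0 1 H H H
0 1 H H H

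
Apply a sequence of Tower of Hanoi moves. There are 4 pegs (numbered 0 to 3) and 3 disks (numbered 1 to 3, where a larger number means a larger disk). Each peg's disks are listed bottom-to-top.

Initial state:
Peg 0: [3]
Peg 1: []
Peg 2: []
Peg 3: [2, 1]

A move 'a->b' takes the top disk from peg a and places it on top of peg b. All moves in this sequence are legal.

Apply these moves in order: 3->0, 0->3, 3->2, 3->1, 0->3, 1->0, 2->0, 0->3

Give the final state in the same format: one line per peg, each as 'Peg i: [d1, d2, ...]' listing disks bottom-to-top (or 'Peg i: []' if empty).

After move 1 (3->0):
Peg 0: [3, 1]
Peg 1: []
Peg 2: []
Peg 3: [2]

After move 2 (0->3):
Peg 0: [3]
Peg 1: []
Peg 2: []
Peg 3: [2, 1]

After move 3 (3->2):
Peg 0: [3]
Peg 1: []
Peg 2: [1]
Peg 3: [2]

After move 4 (3->1):
Peg 0: [3]
Peg 1: [2]
Peg 2: [1]
Peg 3: []

After move 5 (0->3):
Peg 0: []
Peg 1: [2]
Peg 2: [1]
Peg 3: [3]

After move 6 (1->0):
Peg 0: [2]
Peg 1: []
Peg 2: [1]
Peg 3: [3]

After move 7 (2->0):
Peg 0: [2, 1]
Peg 1: []
Peg 2: []
Peg 3: [3]

After move 8 (0->3):
Peg 0: [2]
Peg 1: []
Peg 2: []
Peg 3: [3, 1]

Answer: Peg 0: [2]
Peg 1: []
Peg 2: []
Peg 3: [3, 1]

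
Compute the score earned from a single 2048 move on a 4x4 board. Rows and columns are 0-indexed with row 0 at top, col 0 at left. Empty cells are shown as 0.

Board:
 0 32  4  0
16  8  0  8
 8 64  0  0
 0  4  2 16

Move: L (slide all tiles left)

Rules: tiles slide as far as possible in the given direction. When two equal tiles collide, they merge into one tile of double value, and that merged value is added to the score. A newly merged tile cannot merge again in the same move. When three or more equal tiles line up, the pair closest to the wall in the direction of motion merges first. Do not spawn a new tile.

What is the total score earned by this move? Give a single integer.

Slide left:
row 0: [0, 32, 4, 0] -> [32, 4, 0, 0]  score +0 (running 0)
row 1: [16, 8, 0, 8] -> [16, 16, 0, 0]  score +16 (running 16)
row 2: [8, 64, 0, 0] -> [8, 64, 0, 0]  score +0 (running 16)
row 3: [0, 4, 2, 16] -> [4, 2, 16, 0]  score +0 (running 16)
Board after move:
32  4  0  0
16 16  0  0
 8 64  0  0
 4  2 16  0

Answer: 16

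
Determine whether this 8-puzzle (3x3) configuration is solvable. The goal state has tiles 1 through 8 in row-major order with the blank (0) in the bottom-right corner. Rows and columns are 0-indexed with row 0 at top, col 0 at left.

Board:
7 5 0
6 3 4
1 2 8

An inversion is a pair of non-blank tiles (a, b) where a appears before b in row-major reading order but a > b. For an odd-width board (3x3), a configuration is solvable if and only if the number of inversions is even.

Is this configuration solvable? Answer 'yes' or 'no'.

Inversions (pairs i<j in row-major order where tile[i] > tile[j] > 0): 18
18 is even, so the puzzle is solvable.

Answer: yes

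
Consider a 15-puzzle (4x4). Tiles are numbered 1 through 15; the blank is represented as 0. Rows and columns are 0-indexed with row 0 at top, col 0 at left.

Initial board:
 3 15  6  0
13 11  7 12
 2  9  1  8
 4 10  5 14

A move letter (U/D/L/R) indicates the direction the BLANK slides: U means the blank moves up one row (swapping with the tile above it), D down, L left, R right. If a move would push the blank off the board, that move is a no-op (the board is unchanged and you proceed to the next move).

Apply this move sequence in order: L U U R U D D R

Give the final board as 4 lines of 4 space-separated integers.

After move 1 (L):
 3 15  0  6
13 11  7 12
 2  9  1  8
 4 10  5 14

After move 2 (U):
 3 15  0  6
13 11  7 12
 2  9  1  8
 4 10  5 14

After move 3 (U):
 3 15  0  6
13 11  7 12
 2  9  1  8
 4 10  5 14

After move 4 (R):
 3 15  6  0
13 11  7 12
 2  9  1  8
 4 10  5 14

After move 5 (U):
 3 15  6  0
13 11  7 12
 2  9  1  8
 4 10  5 14

After move 6 (D):
 3 15  6 12
13 11  7  0
 2  9  1  8
 4 10  5 14

After move 7 (D):
 3 15  6 12
13 11  7  8
 2  9  1  0
 4 10  5 14

After move 8 (R):
 3 15  6 12
13 11  7  8
 2  9  1  0
 4 10  5 14

Answer:  3 15  6 12
13 11  7  8
 2  9  1  0
 4 10  5 14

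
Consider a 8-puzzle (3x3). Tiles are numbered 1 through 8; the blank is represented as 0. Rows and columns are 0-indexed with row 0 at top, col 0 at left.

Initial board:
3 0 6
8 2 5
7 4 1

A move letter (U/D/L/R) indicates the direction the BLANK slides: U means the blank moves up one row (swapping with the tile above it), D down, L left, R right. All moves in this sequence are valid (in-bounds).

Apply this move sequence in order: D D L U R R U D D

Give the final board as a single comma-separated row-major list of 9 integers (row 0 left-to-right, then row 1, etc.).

After move 1 (D):
3 2 6
8 0 5
7 4 1

After move 2 (D):
3 2 6
8 4 5
7 0 1

After move 3 (L):
3 2 6
8 4 5
0 7 1

After move 4 (U):
3 2 6
0 4 5
8 7 1

After move 5 (R):
3 2 6
4 0 5
8 7 1

After move 6 (R):
3 2 6
4 5 0
8 7 1

After move 7 (U):
3 2 0
4 5 6
8 7 1

After move 8 (D):
3 2 6
4 5 0
8 7 1

After move 9 (D):
3 2 6
4 5 1
8 7 0

Answer: 3, 2, 6, 4, 5, 1, 8, 7, 0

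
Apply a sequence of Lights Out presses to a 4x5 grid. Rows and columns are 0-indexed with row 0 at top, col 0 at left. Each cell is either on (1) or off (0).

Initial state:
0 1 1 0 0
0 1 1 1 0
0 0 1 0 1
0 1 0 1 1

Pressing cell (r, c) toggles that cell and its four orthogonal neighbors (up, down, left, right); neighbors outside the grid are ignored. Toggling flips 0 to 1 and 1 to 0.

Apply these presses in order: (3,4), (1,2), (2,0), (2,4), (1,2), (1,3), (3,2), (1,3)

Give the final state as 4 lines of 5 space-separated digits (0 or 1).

After press 1 at (3,4):
0 1 1 0 0
0 1 1 1 0
0 0 1 0 0
0 1 0 0 0

After press 2 at (1,2):
0 1 0 0 0
0 0 0 0 0
0 0 0 0 0
0 1 0 0 0

After press 3 at (2,0):
0 1 0 0 0
1 0 0 0 0
1 1 0 0 0
1 1 0 0 0

After press 4 at (2,4):
0 1 0 0 0
1 0 0 0 1
1 1 0 1 1
1 1 0 0 1

After press 5 at (1,2):
0 1 1 0 0
1 1 1 1 1
1 1 1 1 1
1 1 0 0 1

After press 6 at (1,3):
0 1 1 1 0
1 1 0 0 0
1 1 1 0 1
1 1 0 0 1

After press 7 at (3,2):
0 1 1 1 0
1 1 0 0 0
1 1 0 0 1
1 0 1 1 1

After press 8 at (1,3):
0 1 1 0 0
1 1 1 1 1
1 1 0 1 1
1 0 1 1 1

Answer: 0 1 1 0 0
1 1 1 1 1
1 1 0 1 1
1 0 1 1 1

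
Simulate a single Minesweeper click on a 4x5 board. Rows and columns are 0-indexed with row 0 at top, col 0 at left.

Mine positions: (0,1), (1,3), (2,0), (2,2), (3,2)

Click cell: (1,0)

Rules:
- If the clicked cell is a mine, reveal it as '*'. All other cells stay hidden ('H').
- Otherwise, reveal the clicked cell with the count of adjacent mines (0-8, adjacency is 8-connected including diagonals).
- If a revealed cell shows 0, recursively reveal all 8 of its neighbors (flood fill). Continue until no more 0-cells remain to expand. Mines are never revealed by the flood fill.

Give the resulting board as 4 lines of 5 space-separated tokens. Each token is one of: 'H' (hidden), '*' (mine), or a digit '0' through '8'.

H H H H H
2 H H H H
H H H H H
H H H H H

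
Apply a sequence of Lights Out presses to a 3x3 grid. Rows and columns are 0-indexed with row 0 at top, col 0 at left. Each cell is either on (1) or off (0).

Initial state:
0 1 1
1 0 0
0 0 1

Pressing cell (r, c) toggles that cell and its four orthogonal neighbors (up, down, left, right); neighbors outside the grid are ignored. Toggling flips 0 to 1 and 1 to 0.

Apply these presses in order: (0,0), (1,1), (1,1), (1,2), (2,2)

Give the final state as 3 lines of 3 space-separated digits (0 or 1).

After press 1 at (0,0):
1 0 1
0 0 0
0 0 1

After press 2 at (1,1):
1 1 1
1 1 1
0 1 1

After press 3 at (1,1):
1 0 1
0 0 0
0 0 1

After press 4 at (1,2):
1 0 0
0 1 1
0 0 0

After press 5 at (2,2):
1 0 0
0 1 0
0 1 1

Answer: 1 0 0
0 1 0
0 1 1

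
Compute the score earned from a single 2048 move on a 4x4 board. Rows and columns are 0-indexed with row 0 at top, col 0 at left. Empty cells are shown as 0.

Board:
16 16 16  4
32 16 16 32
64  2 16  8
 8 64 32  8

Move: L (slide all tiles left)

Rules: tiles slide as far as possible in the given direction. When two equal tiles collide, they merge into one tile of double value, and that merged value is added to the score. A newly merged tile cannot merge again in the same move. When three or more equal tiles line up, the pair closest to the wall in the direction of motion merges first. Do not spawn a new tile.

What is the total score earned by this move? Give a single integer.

Answer: 64

Derivation:
Slide left:
row 0: [16, 16, 16, 4] -> [32, 16, 4, 0]  score +32 (running 32)
row 1: [32, 16, 16, 32] -> [32, 32, 32, 0]  score +32 (running 64)
row 2: [64, 2, 16, 8] -> [64, 2, 16, 8]  score +0 (running 64)
row 3: [8, 64, 32, 8] -> [8, 64, 32, 8]  score +0 (running 64)
Board after move:
32 16  4  0
32 32 32  0
64  2 16  8
 8 64 32  8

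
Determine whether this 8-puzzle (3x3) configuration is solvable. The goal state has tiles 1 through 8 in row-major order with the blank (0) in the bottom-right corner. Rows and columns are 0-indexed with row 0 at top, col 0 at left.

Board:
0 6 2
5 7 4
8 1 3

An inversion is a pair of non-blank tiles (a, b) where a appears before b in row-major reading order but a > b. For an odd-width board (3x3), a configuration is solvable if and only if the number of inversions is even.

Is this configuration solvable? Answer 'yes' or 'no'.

Answer: yes

Derivation:
Inversions (pairs i<j in row-major order where tile[i] > tile[j] > 0): 16
16 is even, so the puzzle is solvable.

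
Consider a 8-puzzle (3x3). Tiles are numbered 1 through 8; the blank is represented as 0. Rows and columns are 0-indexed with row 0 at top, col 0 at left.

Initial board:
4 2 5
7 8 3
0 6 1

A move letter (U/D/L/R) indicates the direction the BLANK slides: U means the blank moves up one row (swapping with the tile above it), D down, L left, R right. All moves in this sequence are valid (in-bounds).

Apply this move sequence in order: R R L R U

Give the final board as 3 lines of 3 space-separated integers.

After move 1 (R):
4 2 5
7 8 3
6 0 1

After move 2 (R):
4 2 5
7 8 3
6 1 0

After move 3 (L):
4 2 5
7 8 3
6 0 1

After move 4 (R):
4 2 5
7 8 3
6 1 0

After move 5 (U):
4 2 5
7 8 0
6 1 3

Answer: 4 2 5
7 8 0
6 1 3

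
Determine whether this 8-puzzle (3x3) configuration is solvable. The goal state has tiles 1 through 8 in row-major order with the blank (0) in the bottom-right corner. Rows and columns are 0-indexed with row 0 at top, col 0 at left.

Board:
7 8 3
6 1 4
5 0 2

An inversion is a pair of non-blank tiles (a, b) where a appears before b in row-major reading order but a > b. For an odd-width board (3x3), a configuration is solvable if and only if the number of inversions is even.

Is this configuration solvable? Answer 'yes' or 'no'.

Answer: yes

Derivation:
Inversions (pairs i<j in row-major order where tile[i] > tile[j] > 0): 20
20 is even, so the puzzle is solvable.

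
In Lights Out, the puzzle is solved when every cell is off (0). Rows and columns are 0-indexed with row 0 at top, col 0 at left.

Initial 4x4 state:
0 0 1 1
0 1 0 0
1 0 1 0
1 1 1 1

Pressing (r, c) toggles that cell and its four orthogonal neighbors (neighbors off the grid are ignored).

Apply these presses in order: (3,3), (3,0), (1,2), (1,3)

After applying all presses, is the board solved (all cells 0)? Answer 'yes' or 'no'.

Answer: yes

Derivation:
After press 1 at (3,3):
0 0 1 1
0 1 0 0
1 0 1 1
1 1 0 0

After press 2 at (3,0):
0 0 1 1
0 1 0 0
0 0 1 1
0 0 0 0

After press 3 at (1,2):
0 0 0 1
0 0 1 1
0 0 0 1
0 0 0 0

After press 4 at (1,3):
0 0 0 0
0 0 0 0
0 0 0 0
0 0 0 0

Lights still on: 0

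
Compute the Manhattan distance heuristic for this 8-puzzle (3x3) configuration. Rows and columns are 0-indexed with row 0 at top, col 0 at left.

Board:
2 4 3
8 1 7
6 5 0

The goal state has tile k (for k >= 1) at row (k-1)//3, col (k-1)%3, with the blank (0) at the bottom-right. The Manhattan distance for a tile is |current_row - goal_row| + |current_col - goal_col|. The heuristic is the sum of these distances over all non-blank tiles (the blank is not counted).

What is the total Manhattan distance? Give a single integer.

Tile 2: (0,0)->(0,1) = 1
Tile 4: (0,1)->(1,0) = 2
Tile 3: (0,2)->(0,2) = 0
Tile 8: (1,0)->(2,1) = 2
Tile 1: (1,1)->(0,0) = 2
Tile 7: (1,2)->(2,0) = 3
Tile 6: (2,0)->(1,2) = 3
Tile 5: (2,1)->(1,1) = 1
Sum: 1 + 2 + 0 + 2 + 2 + 3 + 3 + 1 = 14

Answer: 14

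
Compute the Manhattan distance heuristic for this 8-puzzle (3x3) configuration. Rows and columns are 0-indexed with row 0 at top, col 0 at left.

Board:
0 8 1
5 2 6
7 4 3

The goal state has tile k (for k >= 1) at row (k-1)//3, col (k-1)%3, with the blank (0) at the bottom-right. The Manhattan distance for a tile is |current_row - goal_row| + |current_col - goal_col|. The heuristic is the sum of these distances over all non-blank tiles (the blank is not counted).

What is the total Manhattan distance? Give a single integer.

Tile 8: at (0,1), goal (2,1), distance |0-2|+|1-1| = 2
Tile 1: at (0,2), goal (0,0), distance |0-0|+|2-0| = 2
Tile 5: at (1,0), goal (1,1), distance |1-1|+|0-1| = 1
Tile 2: at (1,1), goal (0,1), distance |1-0|+|1-1| = 1
Tile 6: at (1,2), goal (1,2), distance |1-1|+|2-2| = 0
Tile 7: at (2,0), goal (2,0), distance |2-2|+|0-0| = 0
Tile 4: at (2,1), goal (1,0), distance |2-1|+|1-0| = 2
Tile 3: at (2,2), goal (0,2), distance |2-0|+|2-2| = 2
Sum: 2 + 2 + 1 + 1 + 0 + 0 + 2 + 2 = 10

Answer: 10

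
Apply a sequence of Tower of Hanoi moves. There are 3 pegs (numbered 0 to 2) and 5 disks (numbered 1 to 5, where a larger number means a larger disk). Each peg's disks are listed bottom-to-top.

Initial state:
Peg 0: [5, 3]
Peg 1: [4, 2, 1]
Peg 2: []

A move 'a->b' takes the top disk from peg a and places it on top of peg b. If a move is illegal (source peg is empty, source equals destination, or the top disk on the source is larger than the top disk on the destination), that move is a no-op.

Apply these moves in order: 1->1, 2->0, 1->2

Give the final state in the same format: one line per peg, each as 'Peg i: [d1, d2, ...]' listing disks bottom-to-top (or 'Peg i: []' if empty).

After move 1 (1->1):
Peg 0: [5, 3]
Peg 1: [4, 2, 1]
Peg 2: []

After move 2 (2->0):
Peg 0: [5, 3]
Peg 1: [4, 2, 1]
Peg 2: []

After move 3 (1->2):
Peg 0: [5, 3]
Peg 1: [4, 2]
Peg 2: [1]

Answer: Peg 0: [5, 3]
Peg 1: [4, 2]
Peg 2: [1]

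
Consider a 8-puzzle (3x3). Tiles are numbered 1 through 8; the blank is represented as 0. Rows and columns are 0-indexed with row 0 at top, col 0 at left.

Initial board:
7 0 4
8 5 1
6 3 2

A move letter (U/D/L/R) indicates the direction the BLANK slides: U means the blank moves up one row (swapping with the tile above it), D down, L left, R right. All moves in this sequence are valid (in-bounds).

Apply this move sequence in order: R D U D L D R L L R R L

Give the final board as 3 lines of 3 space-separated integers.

Answer: 7 4 1
8 3 5
6 0 2

Derivation:
After move 1 (R):
7 4 0
8 5 1
6 3 2

After move 2 (D):
7 4 1
8 5 0
6 3 2

After move 3 (U):
7 4 0
8 5 1
6 3 2

After move 4 (D):
7 4 1
8 5 0
6 3 2

After move 5 (L):
7 4 1
8 0 5
6 3 2

After move 6 (D):
7 4 1
8 3 5
6 0 2

After move 7 (R):
7 4 1
8 3 5
6 2 0

After move 8 (L):
7 4 1
8 3 5
6 0 2

After move 9 (L):
7 4 1
8 3 5
0 6 2

After move 10 (R):
7 4 1
8 3 5
6 0 2

After move 11 (R):
7 4 1
8 3 5
6 2 0

After move 12 (L):
7 4 1
8 3 5
6 0 2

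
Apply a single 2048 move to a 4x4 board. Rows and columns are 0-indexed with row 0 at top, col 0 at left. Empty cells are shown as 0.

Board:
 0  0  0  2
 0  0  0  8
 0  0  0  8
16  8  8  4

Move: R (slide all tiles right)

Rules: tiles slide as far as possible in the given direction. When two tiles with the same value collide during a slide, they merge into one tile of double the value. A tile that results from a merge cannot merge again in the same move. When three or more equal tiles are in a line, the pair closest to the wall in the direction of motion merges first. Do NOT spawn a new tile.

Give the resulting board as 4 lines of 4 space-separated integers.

Slide right:
row 0: [0, 0, 0, 2] -> [0, 0, 0, 2]
row 1: [0, 0, 0, 8] -> [0, 0, 0, 8]
row 2: [0, 0, 0, 8] -> [0, 0, 0, 8]
row 3: [16, 8, 8, 4] -> [0, 16, 16, 4]

Answer:  0  0  0  2
 0  0  0  8
 0  0  0  8
 0 16 16  4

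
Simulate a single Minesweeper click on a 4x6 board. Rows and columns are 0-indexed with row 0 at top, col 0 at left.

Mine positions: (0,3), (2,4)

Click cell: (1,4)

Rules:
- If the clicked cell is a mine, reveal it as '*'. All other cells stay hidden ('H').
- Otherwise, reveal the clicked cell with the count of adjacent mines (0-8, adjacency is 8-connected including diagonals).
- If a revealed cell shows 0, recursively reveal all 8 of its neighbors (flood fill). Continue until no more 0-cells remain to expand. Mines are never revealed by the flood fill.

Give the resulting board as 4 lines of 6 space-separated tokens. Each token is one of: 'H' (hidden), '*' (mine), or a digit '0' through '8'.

H H H H H H
H H H H 2 H
H H H H H H
H H H H H H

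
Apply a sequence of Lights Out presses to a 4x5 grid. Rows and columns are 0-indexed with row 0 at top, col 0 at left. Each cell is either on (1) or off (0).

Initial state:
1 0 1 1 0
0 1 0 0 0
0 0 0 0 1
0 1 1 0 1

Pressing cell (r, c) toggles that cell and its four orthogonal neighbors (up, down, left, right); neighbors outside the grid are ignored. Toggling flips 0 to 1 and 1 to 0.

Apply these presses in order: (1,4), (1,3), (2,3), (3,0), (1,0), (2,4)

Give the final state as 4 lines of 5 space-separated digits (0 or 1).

Answer: 0 0 1 0 1
1 0 1 1 1
0 0 1 1 0
1 0 1 1 0

Derivation:
After press 1 at (1,4):
1 0 1 1 1
0 1 0 1 1
0 0 0 0 0
0 1 1 0 1

After press 2 at (1,3):
1 0 1 0 1
0 1 1 0 0
0 0 0 1 0
0 1 1 0 1

After press 3 at (2,3):
1 0 1 0 1
0 1 1 1 0
0 0 1 0 1
0 1 1 1 1

After press 4 at (3,0):
1 0 1 0 1
0 1 1 1 0
1 0 1 0 1
1 0 1 1 1

After press 5 at (1,0):
0 0 1 0 1
1 0 1 1 0
0 0 1 0 1
1 0 1 1 1

After press 6 at (2,4):
0 0 1 0 1
1 0 1 1 1
0 0 1 1 0
1 0 1 1 0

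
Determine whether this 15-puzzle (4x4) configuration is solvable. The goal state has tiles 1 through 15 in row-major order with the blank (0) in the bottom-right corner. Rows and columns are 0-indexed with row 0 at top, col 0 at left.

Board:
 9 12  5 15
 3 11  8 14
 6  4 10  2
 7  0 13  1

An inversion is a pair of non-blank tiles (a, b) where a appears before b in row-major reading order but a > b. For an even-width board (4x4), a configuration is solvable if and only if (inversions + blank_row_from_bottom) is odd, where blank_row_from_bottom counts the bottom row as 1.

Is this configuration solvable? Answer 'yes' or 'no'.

Answer: no

Derivation:
Inversions: 65
Blank is in row 3 (0-indexed from top), which is row 1 counting from the bottom (bottom = 1).
65 + 1 = 66, which is even, so the puzzle is not solvable.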